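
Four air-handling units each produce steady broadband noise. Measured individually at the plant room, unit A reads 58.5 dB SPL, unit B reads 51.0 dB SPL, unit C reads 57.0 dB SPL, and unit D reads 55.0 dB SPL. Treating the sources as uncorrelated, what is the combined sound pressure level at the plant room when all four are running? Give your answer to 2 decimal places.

62.18 dB SPL

Add the sources as powers (linear), then convert back to dB:
L_total = 10·log₁₀(10^(58.5/10) + 10^(51.0/10) + 10^(57.0/10) + 10^(55.0/10)) = 10·log₁₀(1651000) = 62.18 dB SPL.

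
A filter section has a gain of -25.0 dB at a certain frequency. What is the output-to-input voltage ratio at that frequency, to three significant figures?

Voltage ratio = 10^(dB/20).
10^(-25.0/20) = 10^(-1.250) = 0.0562.

0.0562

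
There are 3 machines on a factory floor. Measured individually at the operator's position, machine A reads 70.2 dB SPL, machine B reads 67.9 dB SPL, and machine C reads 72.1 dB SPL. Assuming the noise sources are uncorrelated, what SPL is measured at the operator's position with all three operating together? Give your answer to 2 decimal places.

75.17 dB SPL

Uncorrelated sources add in intensity (power), not in dB.
L_total = 10·log₁₀(10^(70.2/10) + 10^(67.9/10) + 10^(72.1/10)) = 10·log₁₀(32860000) = 75.17 dB SPL.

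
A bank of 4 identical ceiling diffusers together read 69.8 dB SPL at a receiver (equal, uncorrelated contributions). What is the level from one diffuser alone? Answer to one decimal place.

63.8 dB SPL

4 equal incoherent sources add 10·log₁₀(4) = 6.02 dB over one source.
L_one = 69.8 − 6.02 = 63.8 dB SPL.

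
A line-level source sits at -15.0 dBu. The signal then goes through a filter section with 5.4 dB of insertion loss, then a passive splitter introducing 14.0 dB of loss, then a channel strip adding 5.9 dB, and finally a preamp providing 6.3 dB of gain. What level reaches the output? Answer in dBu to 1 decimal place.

-22.2 dBu

In dB, series stages simply add:
-15.0 − 5.4 − 14.0 + 5.9 + 6.3 = -22.2 dBu.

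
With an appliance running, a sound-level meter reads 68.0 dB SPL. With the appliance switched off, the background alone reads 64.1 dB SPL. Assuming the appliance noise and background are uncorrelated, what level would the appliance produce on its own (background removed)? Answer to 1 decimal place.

Remove the background by subtracting linear intensities:
L_src = 10·log₁₀(10^(68.0/10) − 10^(64.1/10)) = 10·log₁₀(3739000) = 65.7 dB SPL.

65.7 dB SPL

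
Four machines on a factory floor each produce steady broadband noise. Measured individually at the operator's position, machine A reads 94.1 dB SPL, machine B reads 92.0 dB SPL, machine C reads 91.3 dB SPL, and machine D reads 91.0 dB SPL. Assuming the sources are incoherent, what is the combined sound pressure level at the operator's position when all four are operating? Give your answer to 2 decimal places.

98.30 dB SPL

Uncorrelated sources add in intensity (power), not in dB.
L_total = 10·log₁₀(10^(94.1/10) + 10^(92.0/10) + 10^(91.3/10) + 10^(91.0/10)) = 10·log₁₀(6763000000) = 98.30 dB SPL.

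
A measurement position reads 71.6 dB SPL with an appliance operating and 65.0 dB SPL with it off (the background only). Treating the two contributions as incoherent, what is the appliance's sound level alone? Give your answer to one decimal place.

70.5 dB SPL

Subtract intensities: L_src = 10·log₁₀(10^(L_total/10) − 10^(L_bg/10)).
L_src = 10·log₁₀(10^(71.6/10) − 10^(65.0/10)) = 10·log₁₀(11290000) = 70.5 dB SPL.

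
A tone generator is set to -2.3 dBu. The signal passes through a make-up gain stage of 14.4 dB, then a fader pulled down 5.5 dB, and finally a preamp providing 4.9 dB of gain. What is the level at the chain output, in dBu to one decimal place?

Gain stages sum in dB:
-2.3 + 14.4 − 5.5 + 4.9 = +11.5 dBu.

+11.5 dBu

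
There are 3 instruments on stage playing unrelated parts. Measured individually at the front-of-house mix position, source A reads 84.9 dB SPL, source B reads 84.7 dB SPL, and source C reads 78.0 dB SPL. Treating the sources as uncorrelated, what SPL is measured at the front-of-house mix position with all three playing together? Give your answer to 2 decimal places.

88.24 dB SPL

Incoherent sources sum as intensities:
L_total = 10·log₁₀(10^(84.9/10) + 10^(84.7/10) + 10^(78.0/10)) = 10·log₁₀(667200000) = 88.24 dB SPL.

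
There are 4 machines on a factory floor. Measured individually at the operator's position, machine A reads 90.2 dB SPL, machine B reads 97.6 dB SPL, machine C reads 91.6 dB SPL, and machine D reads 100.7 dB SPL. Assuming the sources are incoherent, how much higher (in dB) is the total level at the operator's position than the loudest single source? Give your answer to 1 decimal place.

2.3 dB

Add the sources as powers (linear), then convert back to dB:
L_total = 10·log₁₀(10^(90.2/10) + 10^(97.6/10) + 10^(91.6/10) + 10^(100.7/10)) = 103.01 dB SPL.
Excess over the loudest (100.7 dB): 103.01 − 100.7 = 2.3 dB.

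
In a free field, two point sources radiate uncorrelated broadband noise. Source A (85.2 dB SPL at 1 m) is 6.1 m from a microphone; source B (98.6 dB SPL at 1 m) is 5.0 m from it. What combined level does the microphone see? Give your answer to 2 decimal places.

84.75 dB SPL

At the listener: L_A = 85.2 − 20·log₁₀(6.1) = 69.493 dB; L_B = 98.6 − 20·log₁₀(5.0) = 84.621 dB.
Combined: 10·log₁₀(10^(69.493/10)+10^(84.621/10)) = 84.75 dB SPL.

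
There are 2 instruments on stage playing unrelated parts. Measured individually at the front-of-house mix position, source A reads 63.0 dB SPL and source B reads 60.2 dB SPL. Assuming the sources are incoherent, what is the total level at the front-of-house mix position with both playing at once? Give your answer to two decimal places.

64.83 dB SPL

Incoherent sources sum as intensities:
L_total = 10·log₁₀(10^(63.0/10) + 10^(60.2/10)) = 10·log₁₀(3042000) = 64.83 dB SPL.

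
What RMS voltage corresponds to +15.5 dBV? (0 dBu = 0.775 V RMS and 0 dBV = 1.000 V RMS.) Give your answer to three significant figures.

5.96 V

V = 1.000 V × 10^(+15.5/20).
= 1.000 × 5.957 = 5.96 V.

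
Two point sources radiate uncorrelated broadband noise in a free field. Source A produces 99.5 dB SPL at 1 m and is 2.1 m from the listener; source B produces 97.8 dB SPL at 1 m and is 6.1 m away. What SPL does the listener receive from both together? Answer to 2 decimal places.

93.39 dB SPL

At the listener: L_A = 99.5 − 20·log₁₀(2.1) = 93.056 dB; L_B = 97.8 − 20·log₁₀(6.1) = 82.093 dB.
Combined: 10·log₁₀(10^(93.056/10)+10^(82.093/10)) = 93.39 dB SPL.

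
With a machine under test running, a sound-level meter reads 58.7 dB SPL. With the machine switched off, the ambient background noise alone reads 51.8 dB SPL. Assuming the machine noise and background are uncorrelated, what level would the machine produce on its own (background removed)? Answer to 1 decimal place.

57.7 dB SPL

Background correction is a power subtraction:
L_src = 10·log₁₀(10^(58.7/10) − 10^(51.8/10)) = 10·log₁₀(590000) = 57.7 dB SPL.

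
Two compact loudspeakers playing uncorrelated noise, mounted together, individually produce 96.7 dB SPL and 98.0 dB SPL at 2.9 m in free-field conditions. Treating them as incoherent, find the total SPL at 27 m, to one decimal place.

Combined at 2.9 m: 10·log₁₀(10^(96.7/10)+10^(98.0/10)) = 100.41 dB SPL.
Then apply −20·log₁₀(27/2.9) = -19.38 dB → 81.0 dB SPL.

81.0 dB SPL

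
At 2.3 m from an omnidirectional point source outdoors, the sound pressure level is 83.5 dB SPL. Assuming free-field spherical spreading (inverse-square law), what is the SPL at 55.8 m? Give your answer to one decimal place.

55.8 dB SPL

Inverse-square spreading gives ΔL = −20·log₁₀(d₂/d₁).
ΔL = −20·log₁₀(55.8/2.3) = -27.70 dB, so L₂ = 83.5 + (-27.70) = 55.8 dB SPL.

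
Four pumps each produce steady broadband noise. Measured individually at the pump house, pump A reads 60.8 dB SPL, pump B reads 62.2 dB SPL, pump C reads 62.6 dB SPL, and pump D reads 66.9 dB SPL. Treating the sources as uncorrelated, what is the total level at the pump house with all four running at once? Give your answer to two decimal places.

Incoherent sources sum as intensities:
L_total = 10·log₁₀(10^(60.8/10) + 10^(62.2/10) + 10^(62.6/10) + 10^(66.9/10)) = 10·log₁₀(9579000) = 69.81 dB SPL.

69.81 dB SPL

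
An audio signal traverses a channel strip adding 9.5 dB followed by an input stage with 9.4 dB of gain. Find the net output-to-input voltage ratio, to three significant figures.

8.81

Net gain = 9.5 + 9.4 = 18.9 dB.
Voltage ratio = 10^(18.9/20) = 8.81.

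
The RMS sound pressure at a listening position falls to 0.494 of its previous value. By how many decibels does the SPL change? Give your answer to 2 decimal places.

-6.13 dB

Sound pressure is an amplitude quantity: ΔL = 20·log₁₀(p₂/p₁).
20·log₁₀(0.494) = -6.13 dB.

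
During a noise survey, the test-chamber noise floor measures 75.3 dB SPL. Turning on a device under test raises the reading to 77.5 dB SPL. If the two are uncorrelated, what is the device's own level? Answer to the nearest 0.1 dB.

73.5 dB SPL

Remove the background by subtracting linear intensities:
L_src = 10·log₁₀(10^(77.5/10) − 10^(75.3/10)) = 10·log₁₀(22350000) = 73.5 dB SPL.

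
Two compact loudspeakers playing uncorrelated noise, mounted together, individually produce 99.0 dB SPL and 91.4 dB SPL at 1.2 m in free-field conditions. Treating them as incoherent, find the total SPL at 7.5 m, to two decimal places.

83.78 dB SPL

Combined at 1.2 m: 10·log₁₀(10^(99.0/10)+10^(91.4/10)) = 99.696 dB SPL.
Then apply −20·log₁₀(7.5/1.2) = -15.918 dB → 83.78 dB SPL.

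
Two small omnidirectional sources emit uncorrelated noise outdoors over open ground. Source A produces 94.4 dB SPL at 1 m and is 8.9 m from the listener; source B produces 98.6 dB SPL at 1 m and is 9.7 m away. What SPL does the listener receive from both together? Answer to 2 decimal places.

At the listener: L_A = 94.4 − 20·log₁₀(8.9) = 75.412 dB; L_B = 98.6 − 20·log₁₀(9.7) = 78.865 dB.
Combined: 10·log₁₀(10^(75.412/10)+10^(78.865/10)) = 80.48 dB SPL.

80.48 dB SPL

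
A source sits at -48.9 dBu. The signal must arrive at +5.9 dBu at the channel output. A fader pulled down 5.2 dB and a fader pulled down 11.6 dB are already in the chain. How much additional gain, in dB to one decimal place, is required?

71.6 dB

The required make-up gain is the shortfall in the dB sum.
G = +5.9 − (-48.9) + 5.2 + 11.6 = 71.6 dB.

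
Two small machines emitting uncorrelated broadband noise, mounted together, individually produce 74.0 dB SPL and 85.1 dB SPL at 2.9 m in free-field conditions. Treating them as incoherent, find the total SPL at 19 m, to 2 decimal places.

69.10 dB SPL

Combined at 2.9 m: 10·log₁₀(10^(74.0/10)+10^(85.1/10)) = 85.425 dB SPL.
Then apply −20·log₁₀(19/2.9) = -16.327 dB → 69.10 dB SPL.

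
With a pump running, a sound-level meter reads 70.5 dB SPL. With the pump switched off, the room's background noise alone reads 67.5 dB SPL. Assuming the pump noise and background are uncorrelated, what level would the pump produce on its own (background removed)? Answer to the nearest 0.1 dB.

67.5 dB SPL

Remove the background by subtracting linear intensities:
L_src = 10·log₁₀(10^(70.5/10) − 10^(67.5/10)) = 10·log₁₀(5597000) = 67.5 dB SPL.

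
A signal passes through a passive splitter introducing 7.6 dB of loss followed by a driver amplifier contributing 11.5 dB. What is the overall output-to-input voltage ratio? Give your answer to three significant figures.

Net gain = (−7.6) + 11.5 = 3.9 dB.
Voltage ratio = 10^(3.9/20) = 1.57.

1.57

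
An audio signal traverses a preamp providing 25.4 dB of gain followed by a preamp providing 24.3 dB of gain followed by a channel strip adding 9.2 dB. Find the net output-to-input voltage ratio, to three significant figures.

Net gain = 25.4 + 24.3 + 9.2 = 58.9 dB.
Voltage ratio = 10^(58.9/20) = 881.

881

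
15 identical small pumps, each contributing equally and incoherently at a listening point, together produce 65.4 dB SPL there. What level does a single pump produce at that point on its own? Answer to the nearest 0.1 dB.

53.6 dB SPL

15 equal incoherent sources add 10·log₁₀(15) = 11.76 dB over one source.
L_one = 65.4 − 11.76 = 53.6 dB SPL.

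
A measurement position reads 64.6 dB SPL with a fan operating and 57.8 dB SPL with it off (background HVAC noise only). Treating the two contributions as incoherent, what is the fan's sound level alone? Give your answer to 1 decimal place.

63.6 dB SPL

Remove the background by subtracting linear intensities:
L_src = 10·log₁₀(10^(64.6/10) − 10^(57.8/10)) = 10·log₁₀(2281000) = 63.6 dB SPL.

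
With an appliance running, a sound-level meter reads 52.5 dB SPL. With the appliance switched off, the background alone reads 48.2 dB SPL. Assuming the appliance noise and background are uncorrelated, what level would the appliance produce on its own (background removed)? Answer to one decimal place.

50.5 dB SPL

Remove the background by subtracting linear intensities:
L_src = 10·log₁₀(10^(52.5/10) − 10^(48.2/10)) = 10·log₁₀(111800) = 50.5 dB SPL.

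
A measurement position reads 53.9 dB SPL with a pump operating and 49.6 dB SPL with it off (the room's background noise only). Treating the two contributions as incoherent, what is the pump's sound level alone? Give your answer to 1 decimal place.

51.9 dB SPL

Subtract intensities: L_src = 10·log₁₀(10^(L_total/10) − 10^(L_bg/10)).
L_src = 10·log₁₀(10^(53.9/10) − 10^(49.6/10)) = 10·log₁₀(154300) = 51.9 dB SPL.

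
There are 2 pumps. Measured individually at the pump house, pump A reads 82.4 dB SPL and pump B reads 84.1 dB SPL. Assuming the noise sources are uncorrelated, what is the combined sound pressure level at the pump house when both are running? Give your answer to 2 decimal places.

86.34 dB SPL

Incoherent sources sum as intensities:
L_total = 10·log₁₀(10^(82.4/10) + 10^(84.1/10)) = 10·log₁₀(430800000) = 86.34 dB SPL.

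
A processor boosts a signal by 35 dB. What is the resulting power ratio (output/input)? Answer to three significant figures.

3160

Power ratio = 10^(dB/10).
10^(35/10) = 10^(3.500) = 3160.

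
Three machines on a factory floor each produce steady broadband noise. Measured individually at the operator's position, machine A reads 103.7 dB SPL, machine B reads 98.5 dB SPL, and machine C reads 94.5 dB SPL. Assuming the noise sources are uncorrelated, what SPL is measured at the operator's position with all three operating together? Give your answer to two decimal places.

Incoherent sources sum as intensities:
L_total = 10·log₁₀(10^(103.7/10) + 10^(98.5/10) + 10^(94.5/10)) = 10·log₁₀(33340000000) = 105.23 dB SPL.

105.23 dB SPL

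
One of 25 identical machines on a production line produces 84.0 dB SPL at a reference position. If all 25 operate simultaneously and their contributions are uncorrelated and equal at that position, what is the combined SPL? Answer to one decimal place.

98.0 dB SPL

25 equal incoherent sources raise the level by 10·log₁₀(25) = 13.98 dB.
L_total = 84.0 + 13.98 = 98.0 dB SPL.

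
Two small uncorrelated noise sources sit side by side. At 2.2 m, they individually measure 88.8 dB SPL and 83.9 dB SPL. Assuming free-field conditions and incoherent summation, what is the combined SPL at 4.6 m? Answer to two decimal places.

83.61 dB SPL

Combined at 2.2 m: 10·log₁₀(10^(88.8/10)+10^(83.9/10)) = 90.018 dB SPL.
Then apply −20·log₁₀(4.6/2.2) = -6.407 dB → 83.61 dB SPL.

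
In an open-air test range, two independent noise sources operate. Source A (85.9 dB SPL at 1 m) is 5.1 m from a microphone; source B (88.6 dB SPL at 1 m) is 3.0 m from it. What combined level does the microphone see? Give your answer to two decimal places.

79.80 dB SPL

At the listener: L_A = 85.9 − 20·log₁₀(5.1) = 71.749 dB; L_B = 88.6 − 20·log₁₀(3.0) = 79.058 dB.
Combined: 10·log₁₀(10^(71.749/10)+10^(79.058/10)) = 79.80 dB SPL.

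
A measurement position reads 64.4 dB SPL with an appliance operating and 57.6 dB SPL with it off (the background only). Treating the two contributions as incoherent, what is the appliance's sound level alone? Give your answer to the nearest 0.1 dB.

63.4 dB SPL

Remove the background by subtracting linear intensities:
L_src = 10·log₁₀(10^(64.4/10) − 10^(57.6/10)) = 10·log₁₀(2179000) = 63.4 dB SPL.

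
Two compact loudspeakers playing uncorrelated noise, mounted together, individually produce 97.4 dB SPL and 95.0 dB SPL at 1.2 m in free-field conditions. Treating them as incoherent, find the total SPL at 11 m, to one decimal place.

Combined at 1.2 m: 10·log₁₀(10^(97.4/10)+10^(95.0/10)) = 99.37 dB SPL.
Then apply −20·log₁₀(11/1.2) = -19.24 dB → 80.1 dB SPL.

80.1 dB SPL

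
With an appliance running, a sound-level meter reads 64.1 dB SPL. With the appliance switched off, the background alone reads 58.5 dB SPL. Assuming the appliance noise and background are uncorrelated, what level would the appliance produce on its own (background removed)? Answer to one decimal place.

Remove the background by subtracting linear intensities:
L_src = 10·log₁₀(10^(64.1/10) − 10^(58.5/10)) = 10·log₁₀(1862000) = 62.7 dB SPL.

62.7 dB SPL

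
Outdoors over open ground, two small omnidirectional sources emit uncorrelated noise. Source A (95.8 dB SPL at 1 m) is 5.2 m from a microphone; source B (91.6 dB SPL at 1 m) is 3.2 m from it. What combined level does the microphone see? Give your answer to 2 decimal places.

At the listener: L_A = 95.8 − 20·log₁₀(5.2) = 81.480 dB; L_B = 91.6 − 20·log₁₀(3.2) = 81.497 dB.
Combined: 10·log₁₀(10^(81.480/10)+10^(81.497/10)) = 84.50 dB SPL.

84.50 dB SPL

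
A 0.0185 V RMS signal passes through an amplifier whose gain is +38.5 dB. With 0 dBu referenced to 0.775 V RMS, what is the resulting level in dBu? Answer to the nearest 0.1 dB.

+6.1 dBu

Input level: 20·log₁₀(0.0185/0.775) = -32.44 dBu.
Output: -32.44 + 38.5 = +6.1 dBu.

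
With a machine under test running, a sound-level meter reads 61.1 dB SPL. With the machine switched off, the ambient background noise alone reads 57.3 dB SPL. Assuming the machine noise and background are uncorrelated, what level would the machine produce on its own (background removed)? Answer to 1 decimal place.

Remove the background by subtracting linear intensities:
L_src = 10·log₁₀(10^(61.1/10) − 10^(57.3/10)) = 10·log₁₀(751200) = 58.8 dB SPL.

58.8 dB SPL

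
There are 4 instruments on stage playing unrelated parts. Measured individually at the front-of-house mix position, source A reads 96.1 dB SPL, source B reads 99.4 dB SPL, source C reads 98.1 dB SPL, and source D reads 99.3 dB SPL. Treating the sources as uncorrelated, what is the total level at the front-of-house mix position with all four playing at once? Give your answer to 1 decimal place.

Incoherent sources sum as intensities:
L_total = 10·log₁₀(10^(96.1/10) + 10^(99.4/10) + 10^(98.1/10) + 10^(99.3/10)) = 10·log₁₀(27751000000) = 104.4 dB SPL.

104.4 dB SPL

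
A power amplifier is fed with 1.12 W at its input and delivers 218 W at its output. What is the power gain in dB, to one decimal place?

22.9 dB

For a power ratio, dB = 10·log₁₀(P₂/P₁).
10·log₁₀(218/1.12) = 10·log₁₀(194.6) = 22.9 dB.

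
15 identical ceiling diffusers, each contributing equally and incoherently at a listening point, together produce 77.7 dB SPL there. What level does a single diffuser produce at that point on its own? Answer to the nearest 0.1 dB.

15 equal incoherent sources add 10·log₁₀(15) = 11.76 dB over one source.
L_one = 77.7 − 11.76 = 65.9 dB SPL.

65.9 dB SPL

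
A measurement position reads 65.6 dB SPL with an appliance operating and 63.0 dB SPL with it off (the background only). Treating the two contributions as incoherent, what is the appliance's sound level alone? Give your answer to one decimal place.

62.1 dB SPL

Remove the background by subtracting linear intensities:
L_src = 10·log₁₀(10^(65.6/10) − 10^(63.0/10)) = 10·log₁₀(1636000) = 62.1 dB SPL.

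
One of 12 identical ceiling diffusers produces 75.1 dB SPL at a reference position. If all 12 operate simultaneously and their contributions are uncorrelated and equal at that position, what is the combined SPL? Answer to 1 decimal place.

85.9 dB SPL

12 equal incoherent sources raise the level by 10·log₁₀(12) = 10.79 dB.
L_total = 75.1 + 10.79 = 85.9 dB SPL.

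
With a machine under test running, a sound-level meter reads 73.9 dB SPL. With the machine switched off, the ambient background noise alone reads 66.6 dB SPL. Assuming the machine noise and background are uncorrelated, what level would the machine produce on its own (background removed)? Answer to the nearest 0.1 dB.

73.0 dB SPL

Background correction is a power subtraction:
L_src = 10·log₁₀(10^(73.9/10) − 10^(66.6/10)) = 10·log₁₀(19980000) = 73.0 dB SPL.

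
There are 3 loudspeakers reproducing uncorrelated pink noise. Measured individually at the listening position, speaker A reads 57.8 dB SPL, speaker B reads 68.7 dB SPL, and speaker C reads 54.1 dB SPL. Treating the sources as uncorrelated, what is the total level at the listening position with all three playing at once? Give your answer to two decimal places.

Uncorrelated sources add in intensity (power), not in dB.
L_total = 10·log₁₀(10^(57.8/10) + 10^(68.7/10) + 10^(54.1/10)) = 10·log₁₀(8273000) = 69.18 dB SPL.

69.18 dB SPL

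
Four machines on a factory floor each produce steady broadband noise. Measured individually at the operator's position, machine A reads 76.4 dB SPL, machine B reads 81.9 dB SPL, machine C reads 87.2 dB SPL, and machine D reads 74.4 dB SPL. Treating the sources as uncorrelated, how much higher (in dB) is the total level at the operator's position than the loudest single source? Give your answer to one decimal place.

Add the sources as powers (linear), then convert back to dB:
L_total = 10·log₁₀(10^(76.4/10) + 10^(81.9/10) + 10^(87.2/10) + 10^(74.4/10)) = 88.76 dB SPL.
Excess over the loudest (87.2 dB): 88.76 − 87.2 = 1.6 dB.

1.6 dB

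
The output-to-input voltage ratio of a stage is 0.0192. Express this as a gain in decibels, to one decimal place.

For a voltage ratio, dB = 20·log₁₀(V₂/V₁).
20·log₁₀(0.0192) = -34.3 dB.

-34.3 dB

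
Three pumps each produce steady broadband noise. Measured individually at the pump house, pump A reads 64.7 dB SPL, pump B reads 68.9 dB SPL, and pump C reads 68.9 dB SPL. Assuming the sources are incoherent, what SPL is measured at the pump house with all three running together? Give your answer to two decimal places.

72.67 dB SPL

Add the sources as powers (linear), then convert back to dB:
L_total = 10·log₁₀(10^(64.7/10) + 10^(68.9/10) + 10^(68.9/10)) = 10·log₁₀(18480000) = 72.67 dB SPL.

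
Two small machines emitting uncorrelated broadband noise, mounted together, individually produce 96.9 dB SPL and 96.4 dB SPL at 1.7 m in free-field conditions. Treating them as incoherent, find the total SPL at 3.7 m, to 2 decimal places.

Combined at 1.7 m: 10·log₁₀(10^(96.9/10)+10^(96.4/10)) = 99.667 dB SPL.
Then apply −20·log₁₀(3.7/1.7) = -6.755 dB → 92.91 dB SPL.

92.91 dB SPL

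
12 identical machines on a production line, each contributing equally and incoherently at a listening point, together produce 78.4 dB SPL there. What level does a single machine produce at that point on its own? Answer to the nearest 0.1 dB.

12 equal incoherent sources add 10·log₁₀(12) = 10.79 dB over one source.
L_one = 78.4 − 10.79 = 67.6 dB SPL.

67.6 dB SPL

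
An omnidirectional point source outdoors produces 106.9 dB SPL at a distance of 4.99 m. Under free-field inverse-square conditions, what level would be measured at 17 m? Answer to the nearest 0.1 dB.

96.3 dB SPL

Inverse-square spreading gives ΔL = −20·log₁₀(d₂/d₁).
ΔL = −20·log₁₀(17/4.99) = -10.65 dB, so L₂ = 106.9 + (-10.65) = 96.3 dB SPL.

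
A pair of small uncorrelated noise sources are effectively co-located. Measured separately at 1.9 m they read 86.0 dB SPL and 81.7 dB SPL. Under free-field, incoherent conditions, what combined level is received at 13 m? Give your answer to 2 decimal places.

70.67 dB SPL

Combined at 1.9 m: 10·log₁₀(10^(86.0/10)+10^(81.7/10)) = 87.372 dB SPL.
Then apply −20·log₁₀(13/1.9) = -16.704 dB → 70.67 dB SPL.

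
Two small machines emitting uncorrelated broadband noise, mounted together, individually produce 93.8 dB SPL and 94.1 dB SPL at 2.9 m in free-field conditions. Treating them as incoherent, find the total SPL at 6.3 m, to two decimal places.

90.22 dB SPL

Combined at 2.9 m: 10·log₁₀(10^(93.8/10)+10^(94.1/10)) = 96.963 dB SPL.
Then apply −20·log₁₀(6.3/2.9) = -6.739 dB → 90.22 dB SPL.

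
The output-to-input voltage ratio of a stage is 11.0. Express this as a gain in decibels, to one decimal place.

Voltage is an amplitude quantity, so gain = 20·log₁₀(V_out/V_in).
20·log₁₀(11.0) = 20.8 dB.

20.8 dB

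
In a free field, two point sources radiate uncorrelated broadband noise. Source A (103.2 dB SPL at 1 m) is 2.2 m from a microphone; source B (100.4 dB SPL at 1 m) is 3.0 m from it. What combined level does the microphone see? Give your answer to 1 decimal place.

At the listener: L_A = 103.2 − 20·log₁₀(2.2) = 96.35 dB; L_B = 100.4 − 20·log₁₀(3.0) = 90.86 dB.
Combined: 10·log₁₀(10^(96.35/10)+10^(90.86/10)) = 97.4 dB SPL.

97.4 dB SPL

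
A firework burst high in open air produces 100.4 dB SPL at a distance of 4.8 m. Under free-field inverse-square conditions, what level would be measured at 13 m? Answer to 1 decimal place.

91.7 dB SPL

Free-field point source: level drops by 20·log₁₀ of the distance ratio.
ΔL = −20·log₁₀(13/4.8) = -8.65 dB, so L₂ = 100.4 + (-8.65) = 91.7 dB SPL.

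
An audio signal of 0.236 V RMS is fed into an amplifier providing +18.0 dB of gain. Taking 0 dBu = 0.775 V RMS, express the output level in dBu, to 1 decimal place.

+7.7 dBu

Input level: 20·log₁₀(0.236/0.775) = -10.33 dBu.
Output: -10.33 + 18.0 = +7.7 dBu.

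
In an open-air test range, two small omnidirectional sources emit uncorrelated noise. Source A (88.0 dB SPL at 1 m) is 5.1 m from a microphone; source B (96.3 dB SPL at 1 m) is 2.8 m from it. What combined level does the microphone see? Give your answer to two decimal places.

87.55 dB SPL

At the listener: L_A = 88.0 − 20·log₁₀(5.1) = 73.849 dB; L_B = 96.3 − 20·log₁₀(2.8) = 87.357 dB.
Combined: 10·log₁₀(10^(73.849/10)+10^(87.357/10)) = 87.55 dB SPL.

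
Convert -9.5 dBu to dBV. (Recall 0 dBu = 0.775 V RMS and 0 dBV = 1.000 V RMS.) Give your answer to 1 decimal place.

-11.7 dBV

The offset between the scales is 20·log₁₀(0.775/1.000) = −2.214 dB.
So dBV = -9.5 − 2.214 = -11.7 dBV.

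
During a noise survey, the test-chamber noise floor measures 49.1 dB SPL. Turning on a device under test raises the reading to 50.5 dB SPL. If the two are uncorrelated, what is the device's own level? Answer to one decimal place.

Remove the background by subtracting linear intensities:
L_src = 10·log₁₀(10^(50.5/10) − 10^(49.1/10)) = 10·log₁₀(30920) = 44.9 dB SPL.

44.9 dB SPL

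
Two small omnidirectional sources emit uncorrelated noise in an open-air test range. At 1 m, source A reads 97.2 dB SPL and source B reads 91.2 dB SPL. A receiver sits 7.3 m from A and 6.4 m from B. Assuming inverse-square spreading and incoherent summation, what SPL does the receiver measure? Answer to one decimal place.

81.2 dB SPL

At the listener: L_A = 97.2 − 20·log₁₀(7.3) = 79.93 dB; L_B = 91.2 − 20·log₁₀(6.4) = 75.08 dB.
Combined: 10·log₁₀(10^(79.93/10)+10^(75.08/10)) = 81.2 dB SPL.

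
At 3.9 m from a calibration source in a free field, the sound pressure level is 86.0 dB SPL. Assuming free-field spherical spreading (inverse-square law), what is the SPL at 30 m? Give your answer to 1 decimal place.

Free-field point source: level drops by 20·log₁₀ of the distance ratio.
ΔL = −20·log₁₀(30/3.9) = -17.72 dB, so L₂ = 86.0 + (-17.72) = 68.3 dB SPL.

68.3 dB SPL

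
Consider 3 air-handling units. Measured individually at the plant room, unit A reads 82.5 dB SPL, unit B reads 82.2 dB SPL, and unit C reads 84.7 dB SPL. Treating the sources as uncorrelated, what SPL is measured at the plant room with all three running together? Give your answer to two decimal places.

Incoherent sources sum as intensities:
L_total = 10·log₁₀(10^(82.5/10) + 10^(82.2/10) + 10^(84.7/10)) = 10·log₁₀(638900000) = 88.05 dB SPL.

88.05 dB SPL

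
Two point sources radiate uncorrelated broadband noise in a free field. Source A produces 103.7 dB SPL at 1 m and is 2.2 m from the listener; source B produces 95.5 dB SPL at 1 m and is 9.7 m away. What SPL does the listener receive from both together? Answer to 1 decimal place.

At the listener: L_A = 103.7 − 20·log₁₀(2.2) = 96.85 dB; L_B = 95.5 − 20·log₁₀(9.7) = 75.76 dB.
Combined: 10·log₁₀(10^(96.85/10)+10^(75.76/10)) = 96.9 dB SPL.

96.9 dB SPL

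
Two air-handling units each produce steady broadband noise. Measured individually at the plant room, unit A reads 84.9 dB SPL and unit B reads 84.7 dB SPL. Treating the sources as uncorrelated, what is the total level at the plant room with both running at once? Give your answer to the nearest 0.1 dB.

87.8 dB SPL

Add the sources as powers (linear), then convert back to dB:
L_total = 10·log₁₀(10^(84.9/10) + 10^(84.7/10)) = 10·log₁₀(604200000) = 87.8 dB SPL.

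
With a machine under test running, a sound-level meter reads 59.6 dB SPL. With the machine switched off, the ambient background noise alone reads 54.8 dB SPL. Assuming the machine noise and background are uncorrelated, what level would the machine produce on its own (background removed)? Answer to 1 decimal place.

57.9 dB SPL

Background correction is a power subtraction:
L_src = 10·log₁₀(10^(59.6/10) − 10^(54.8/10)) = 10·log₁₀(610000) = 57.9 dB SPL.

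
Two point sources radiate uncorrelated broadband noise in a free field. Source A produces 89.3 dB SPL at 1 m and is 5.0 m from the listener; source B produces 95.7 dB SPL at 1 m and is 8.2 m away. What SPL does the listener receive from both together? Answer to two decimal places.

At the listener: L_A = 89.3 − 20·log₁₀(5.0) = 75.321 dB; L_B = 95.7 − 20·log₁₀(8.2) = 77.424 dB.
Combined: 10·log₁₀(10^(75.321/10)+10^(77.424/10)) = 79.51 dB SPL.

79.51 dB SPL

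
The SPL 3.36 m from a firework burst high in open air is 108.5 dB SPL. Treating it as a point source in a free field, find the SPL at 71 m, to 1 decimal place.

82.0 dB SPL

For a point source in a free field, ΔL = −20·log₁₀(d₂/d₁).
ΔL = −20·log₁₀(71/3.36) = -26.50 dB, so L₂ = 108.5 + (-26.50) = 82.0 dB SPL.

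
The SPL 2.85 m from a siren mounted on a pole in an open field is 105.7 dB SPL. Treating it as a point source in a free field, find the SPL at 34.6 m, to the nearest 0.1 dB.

84.0 dB SPL

For a point source in a free field, ΔL = −20·log₁₀(d₂/d₁).
ΔL = −20·log₁₀(34.6/2.85) = -21.68 dB, so L₂ = 105.7 + (-21.68) = 84.0 dB SPL.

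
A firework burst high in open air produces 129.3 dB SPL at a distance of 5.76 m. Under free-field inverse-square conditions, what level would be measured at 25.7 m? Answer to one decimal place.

Free-field point source: level drops by 20·log₁₀ of the distance ratio.
ΔL = −20·log₁₀(25.7/5.76) = -12.99 dB, so L₂ = 129.3 + (-12.99) = 116.3 dB SPL.

116.3 dB SPL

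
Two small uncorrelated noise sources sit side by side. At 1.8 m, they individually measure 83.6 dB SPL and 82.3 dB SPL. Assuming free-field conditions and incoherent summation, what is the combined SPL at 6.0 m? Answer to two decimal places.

75.55 dB SPL

Combined at 1.8 m: 10·log₁₀(10^(83.6/10)+10^(82.3/10)) = 86.009 dB SPL.
Then apply −20·log₁₀(6.0/1.8) = -10.458 dB → 75.55 dB SPL.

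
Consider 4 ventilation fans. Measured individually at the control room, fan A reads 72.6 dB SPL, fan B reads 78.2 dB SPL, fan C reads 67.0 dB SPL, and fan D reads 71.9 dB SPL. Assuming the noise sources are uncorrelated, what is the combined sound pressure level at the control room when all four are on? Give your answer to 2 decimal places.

Uncorrelated sources add in intensity (power), not in dB.
L_total = 10·log₁₀(10^(72.6/10) + 10^(78.2/10) + 10^(67.0/10) + 10^(71.9/10)) = 10·log₁₀(104800000) = 80.20 dB SPL.

80.20 dB SPL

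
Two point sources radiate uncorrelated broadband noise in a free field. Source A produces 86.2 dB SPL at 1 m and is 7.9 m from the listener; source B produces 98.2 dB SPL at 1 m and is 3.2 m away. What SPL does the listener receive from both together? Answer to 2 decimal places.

88.14 dB SPL

At the listener: L_A = 86.2 − 20·log₁₀(7.9) = 68.247 dB; L_B = 98.2 − 20·log₁₀(3.2) = 88.097 dB.
Combined: 10·log₁₀(10^(68.247/10)+10^(88.097/10)) = 88.14 dB SPL.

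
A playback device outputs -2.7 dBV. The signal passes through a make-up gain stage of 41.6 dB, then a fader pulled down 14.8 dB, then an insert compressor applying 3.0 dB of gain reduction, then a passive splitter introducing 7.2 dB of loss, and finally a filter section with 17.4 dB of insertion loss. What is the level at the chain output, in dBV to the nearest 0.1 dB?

-3.5 dBV

Cascaded gains and losses add directly in dB.
-2.7 + 41.6 − 14.8 − 3.0 − 7.2 − 17.4 = -3.5 dBV.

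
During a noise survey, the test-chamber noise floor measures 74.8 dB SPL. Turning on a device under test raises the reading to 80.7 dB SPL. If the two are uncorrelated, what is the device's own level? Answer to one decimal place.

79.4 dB SPL

Background correction is a power subtraction:
L_src = 10·log₁₀(10^(80.7/10) − 10^(74.8/10)) = 10·log₁₀(87290000) = 79.4 dB SPL.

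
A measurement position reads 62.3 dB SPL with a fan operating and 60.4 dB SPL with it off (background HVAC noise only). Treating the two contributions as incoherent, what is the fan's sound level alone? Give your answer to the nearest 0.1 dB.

Background correction is a power subtraction:
L_src = 10·log₁₀(10^(62.3/10) − 10^(60.4/10)) = 10·log₁₀(601800) = 57.8 dB SPL.

57.8 dB SPL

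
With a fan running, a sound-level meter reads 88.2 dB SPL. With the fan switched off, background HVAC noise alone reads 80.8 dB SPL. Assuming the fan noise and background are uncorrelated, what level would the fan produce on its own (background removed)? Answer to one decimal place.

87.3 dB SPL

Background correction is a power subtraction:
L_src = 10·log₁₀(10^(88.2/10) − 10^(80.8/10)) = 10·log₁₀(540500000) = 87.3 dB SPL.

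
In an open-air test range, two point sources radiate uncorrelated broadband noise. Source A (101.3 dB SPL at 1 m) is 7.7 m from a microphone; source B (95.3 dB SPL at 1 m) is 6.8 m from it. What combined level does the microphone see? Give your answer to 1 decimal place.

84.8 dB SPL

At the listener: L_A = 101.3 − 20·log₁₀(7.7) = 83.57 dB; L_B = 95.3 − 20·log₁₀(6.8) = 78.65 dB.
Combined: 10·log₁₀(10^(83.57/10)+10^(78.65/10)) = 84.8 dB SPL.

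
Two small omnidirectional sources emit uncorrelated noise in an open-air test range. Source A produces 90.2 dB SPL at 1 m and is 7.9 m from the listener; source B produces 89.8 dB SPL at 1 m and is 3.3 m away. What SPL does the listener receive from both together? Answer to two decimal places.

80.19 dB SPL

At the listener: L_A = 90.2 − 20·log₁₀(7.9) = 72.247 dB; L_B = 89.8 − 20·log₁₀(3.3) = 79.430 dB.
Combined: 10·log₁₀(10^(72.247/10)+10^(79.430/10)) = 80.19 dB SPL.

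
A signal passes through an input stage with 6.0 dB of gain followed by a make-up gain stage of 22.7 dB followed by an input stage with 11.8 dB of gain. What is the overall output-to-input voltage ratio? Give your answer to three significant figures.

Net gain = 6.0 + 22.7 + 11.8 = 40.5 dB.
Voltage ratio = 10^(40.5/20) = 106.

106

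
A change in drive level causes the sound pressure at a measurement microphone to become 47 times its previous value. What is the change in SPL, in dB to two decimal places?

Sound pressure is an amplitude quantity: ΔL = 20·log₁₀(p₂/p₁).
20·log₁₀(47) = 33.44 dB.

33.44 dB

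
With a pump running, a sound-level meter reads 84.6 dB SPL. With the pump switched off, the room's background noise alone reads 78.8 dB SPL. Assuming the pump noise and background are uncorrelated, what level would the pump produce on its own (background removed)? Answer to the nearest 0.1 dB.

Background correction is a power subtraction:
L_src = 10·log₁₀(10^(84.6/10) − 10^(78.8/10)) = 10·log₁₀(212500000) = 83.3 dB SPL.

83.3 dB SPL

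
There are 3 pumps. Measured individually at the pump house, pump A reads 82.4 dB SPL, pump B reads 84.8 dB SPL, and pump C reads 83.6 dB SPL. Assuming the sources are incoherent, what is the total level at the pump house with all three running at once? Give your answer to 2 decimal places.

Incoherent sources sum as intensities:
L_total = 10·log₁₀(10^(82.4/10) + 10^(84.8/10) + 10^(83.6/10)) = 10·log₁₀(704900000) = 88.48 dB SPL.

88.48 dB SPL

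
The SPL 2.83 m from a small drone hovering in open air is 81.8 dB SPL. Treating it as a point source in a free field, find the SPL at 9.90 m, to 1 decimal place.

70.9 dB SPL

Free-field point source: level drops by 20·log₁₀ of the distance ratio.
ΔL = −20·log₁₀(9.90/2.83) = -10.88 dB, so L₂ = 81.8 + (-10.88) = 70.9 dB SPL.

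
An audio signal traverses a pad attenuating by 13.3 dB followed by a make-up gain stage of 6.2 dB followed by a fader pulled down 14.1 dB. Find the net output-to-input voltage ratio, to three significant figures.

Net gain = (−13.3) + 6.2 + (−14.1) = -21.2 dB.
Voltage ratio = 10^(-21.2/20) = 0.0871.

0.0871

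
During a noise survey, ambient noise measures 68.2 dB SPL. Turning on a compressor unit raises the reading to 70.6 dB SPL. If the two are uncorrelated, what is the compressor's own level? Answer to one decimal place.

Background correction is a power subtraction:
L_src = 10·log₁₀(10^(70.6/10) − 10^(68.2/10)) = 10·log₁₀(4875000) = 66.9 dB SPL.

66.9 dB SPL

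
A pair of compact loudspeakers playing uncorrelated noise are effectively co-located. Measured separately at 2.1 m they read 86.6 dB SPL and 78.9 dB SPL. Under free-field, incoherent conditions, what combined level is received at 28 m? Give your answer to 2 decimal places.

Combined at 2.1 m: 10·log₁₀(10^(86.6/10)+10^(78.9/10)) = 87.281 dB SPL.
Then apply −20·log₁₀(28/2.1) = -22.499 dB → 64.78 dB SPL.

64.78 dB SPL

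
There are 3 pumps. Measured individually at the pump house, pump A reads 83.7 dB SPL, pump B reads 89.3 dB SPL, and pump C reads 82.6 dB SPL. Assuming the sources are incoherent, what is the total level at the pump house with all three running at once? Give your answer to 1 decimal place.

Uncorrelated sources add in intensity (power), not in dB.
L_total = 10·log₁₀(10^(83.7/10) + 10^(89.3/10) + 10^(82.6/10)) = 10·log₁₀(1268000000) = 91.0 dB SPL.

91.0 dB SPL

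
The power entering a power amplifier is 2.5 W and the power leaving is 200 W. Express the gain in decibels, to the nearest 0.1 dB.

19.0 dB

Power is a power quantity, so gain = 10·log₁₀(P_out/P_in).
10·log₁₀(200/2.5) = 10·log₁₀(80.00) = 19.0 dB.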